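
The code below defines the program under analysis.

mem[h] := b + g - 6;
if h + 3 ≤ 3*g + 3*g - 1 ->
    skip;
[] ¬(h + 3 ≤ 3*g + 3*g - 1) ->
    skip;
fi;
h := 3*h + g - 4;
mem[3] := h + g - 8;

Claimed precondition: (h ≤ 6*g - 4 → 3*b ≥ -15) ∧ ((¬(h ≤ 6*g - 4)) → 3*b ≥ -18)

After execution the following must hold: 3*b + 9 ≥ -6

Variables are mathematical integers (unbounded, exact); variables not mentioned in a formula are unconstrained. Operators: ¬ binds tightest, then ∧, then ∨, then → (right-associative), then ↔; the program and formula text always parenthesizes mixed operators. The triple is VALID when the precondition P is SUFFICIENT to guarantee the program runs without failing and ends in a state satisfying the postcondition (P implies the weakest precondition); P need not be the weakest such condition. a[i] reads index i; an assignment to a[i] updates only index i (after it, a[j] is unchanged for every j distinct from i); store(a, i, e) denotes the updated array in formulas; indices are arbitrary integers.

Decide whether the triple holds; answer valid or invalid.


Working backward. After the program, the postcondition 3*b + 9 ≥ -6 must hold; in canonical form it is 3*b ≥ -15.
Before mem[3] := h + g - 8: 3*b ≥ -15
Before h := 3*h + g - 4: 3*b ≥ -15
Then branch requires 3*b ≥ -15; else branch requires 3*b ≥ -15.
Before the if: (h ≤ 6*g - 4 → 3*b ≥ -15) ∧ ((¬(h ≤ 6*g - 4)) → 3*b ≥ -15)
Before mem[h] := b + g - 6: (h ≤ 6*g - 4 → 3*b ≥ -15) ∧ ((¬(h ≤ 6*g - 4)) → 3*b ≥ -15)
The weakest precondition is (h ≤ 6*g - 4 → 3*b ≥ -15) ∧ ((¬(h ≤ 6*g - 4)) → 3*b ≥ -15).
Check whether (h ≤ 6*g - 4 → 3*b ≥ -15) ∧ ((¬(h ≤ 6*g - 4)) → 3*b ≥ -18) implies it.
Countermodel: at the initial state b = -6, g = 0, h = -3, the precondition holds but the weakest precondition fails.
Answer: invalid


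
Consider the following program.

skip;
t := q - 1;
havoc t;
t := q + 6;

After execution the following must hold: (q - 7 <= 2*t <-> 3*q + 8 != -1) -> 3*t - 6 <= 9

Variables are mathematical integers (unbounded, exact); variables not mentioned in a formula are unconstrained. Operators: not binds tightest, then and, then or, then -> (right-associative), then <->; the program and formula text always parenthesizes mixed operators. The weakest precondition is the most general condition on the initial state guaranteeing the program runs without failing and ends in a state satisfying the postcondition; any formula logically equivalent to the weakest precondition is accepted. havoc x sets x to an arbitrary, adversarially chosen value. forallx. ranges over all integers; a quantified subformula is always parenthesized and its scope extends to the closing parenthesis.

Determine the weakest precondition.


Working backward. After the program, the postcondition (q - 7 <= 2*t <-> 3*q + 8 != -1) -> 3*t - 6 <= 9 must hold; in canonical form it is (q <= 2*t + 7 <-> 3*q != -9) -> 3*t <= 15.
Before t := q + 6: (q >= -19 <-> 3*q != -9) -> 3*q <= -3
Before havoc t: (q >= -19 <-> 3*q != -9) -> 3*q <= -3
Before t := q - 1: (q >= -19 <-> 3*q != -9) -> 3*q <= -3
Before skip: (q >= -19 <-> 3*q != -9) -> 3*q <= -3
Answer: WP = (q >= -19 <-> 3*q != -9) -> 3*q <= -3


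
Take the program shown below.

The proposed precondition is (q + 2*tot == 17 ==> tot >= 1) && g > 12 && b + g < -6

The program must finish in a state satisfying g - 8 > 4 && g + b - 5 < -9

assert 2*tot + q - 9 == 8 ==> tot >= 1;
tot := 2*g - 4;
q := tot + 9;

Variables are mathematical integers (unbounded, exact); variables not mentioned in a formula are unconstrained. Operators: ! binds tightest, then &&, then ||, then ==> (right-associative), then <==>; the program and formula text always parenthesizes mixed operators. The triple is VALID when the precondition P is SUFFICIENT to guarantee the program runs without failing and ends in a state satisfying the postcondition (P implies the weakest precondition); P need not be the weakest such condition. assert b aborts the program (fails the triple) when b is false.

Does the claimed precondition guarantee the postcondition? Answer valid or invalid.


Working backward. After the program, the postcondition g - 8 > 4 && g + b - 5 < -9 must hold; in canonical form it is g > 12 && b + g < -4.
Before q := tot + 9: g > 12 && b + g < -4
Before tot := 2*g - 4: g > 12 && b + g < -4
Before assert 2*tot + q - 9 == 8 ==> tot >= 1: (q + 2*tot == 17 ==> tot >= 1) && g > 12 && b + g < -4
The weakest precondition is (q + 2*tot == 17 ==> tot >= 1) && g > 12 && b + g < -4.
Check whether (q + 2*tot == 17 ==> tot >= 1) && g > 12 && b + g < -6 implies it.
Every state satisfying the precondition satisfies the weakest precondition: the implication holds.
Answer: valid


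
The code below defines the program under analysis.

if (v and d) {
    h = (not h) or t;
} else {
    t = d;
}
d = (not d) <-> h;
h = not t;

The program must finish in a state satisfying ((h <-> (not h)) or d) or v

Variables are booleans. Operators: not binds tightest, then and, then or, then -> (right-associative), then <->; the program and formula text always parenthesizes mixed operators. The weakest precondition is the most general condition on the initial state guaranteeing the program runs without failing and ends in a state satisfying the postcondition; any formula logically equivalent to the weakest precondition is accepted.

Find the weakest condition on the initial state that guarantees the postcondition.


Working backward. After the program, the postcondition ((h <-> (not h)) or d) or v must hold; in canonical form it is (h <-> (not h)) or d or v.
Before h := not t: ((not t) <-> t) or d or v
Before d := (not d) <-> h: ((not t) <-> t) or ((not d) <-> h) or v
Then branch requires ((not t) <-> t) or ((not d) <-> ((not h) or t)) or v; else branch requires ((not d) <-> d) or ((not d) <-> h) or v.
Before the if: ((v and d) -> (((not t) <-> t) or ((not d) <-> ((not h) or t)) or v)) and ((not (v and d)) -> (((not d) <-> d) or ((not d) <-> h) or v))
Answer: WP = ((v and d) -> (((not t) <-> t) or ((not d) <-> ((not h) or t)) or v)) and ((not (v and d)) -> (((not d) <-> d) or ((not d) <-> h) or v))


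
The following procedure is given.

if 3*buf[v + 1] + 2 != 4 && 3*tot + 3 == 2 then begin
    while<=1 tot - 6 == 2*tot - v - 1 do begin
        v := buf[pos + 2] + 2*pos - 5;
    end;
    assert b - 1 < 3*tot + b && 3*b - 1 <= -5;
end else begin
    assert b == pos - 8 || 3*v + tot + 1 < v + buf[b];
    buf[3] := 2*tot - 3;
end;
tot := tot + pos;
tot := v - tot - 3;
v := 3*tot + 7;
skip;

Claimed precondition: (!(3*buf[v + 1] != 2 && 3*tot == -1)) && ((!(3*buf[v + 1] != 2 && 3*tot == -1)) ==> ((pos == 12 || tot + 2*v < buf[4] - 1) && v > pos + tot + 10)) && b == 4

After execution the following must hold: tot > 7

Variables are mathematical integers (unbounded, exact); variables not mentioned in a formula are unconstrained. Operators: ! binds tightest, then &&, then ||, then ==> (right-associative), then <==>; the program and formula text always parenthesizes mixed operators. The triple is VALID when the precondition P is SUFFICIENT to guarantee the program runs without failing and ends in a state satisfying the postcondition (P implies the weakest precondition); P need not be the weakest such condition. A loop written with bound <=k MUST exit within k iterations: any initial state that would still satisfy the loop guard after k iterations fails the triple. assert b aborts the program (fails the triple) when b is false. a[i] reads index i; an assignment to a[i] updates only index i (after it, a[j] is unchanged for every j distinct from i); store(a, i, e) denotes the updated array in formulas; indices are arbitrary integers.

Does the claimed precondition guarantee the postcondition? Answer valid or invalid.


Working backward. After the program, tot > 7 must hold.
Before skip: tot > 7
Before v := 3*tot + 7: tot > 7
Before tot := v - tot - 3: v > tot + 10
Before tot := tot + pos: v > pos + tot + 10
Then branch requires (v == tot + 5 ==> ((!(buf[pos + 2] + 2*pos == tot + 10)) && 3*tot > -1 && 3*b <= -4 && buf[pos + 2] + pos > tot + 15)) && ((!(v == tot + 5)) ==> (3*tot > -1 && 3*b <= -4 && v > pos + tot + 10)); else branch requires (b == pos - 8 || tot + 2*v < buf[b] - 1) && v > pos + tot + 10.
Before the if: ((3*buf[v + 1] != 2 && 3*tot == -1) ==> ((v == tot + 5 ==> ((!(buf[pos + 2] + 2*pos == tot + 10)) && 3*tot > -1 && 3*b <= -4 && buf[pos + 2] + pos > tot + 15)) && ((!(v == tot + 5)) ==> (3*tot > -1 && 3*b <= -4 && v > pos + tot + 10)))) && ((!(3*buf[v + 1] != 2 && 3*tot == -1)) ==> ((b == pos - 8 || tot + 2*v < buf[b] - 1) && v > pos + tot + 10))
The weakest precondition is ((3*buf[v + 1] != 2 && 3*tot == -1) ==> ((v == tot + 5 ==> ((!(buf[pos + 2] + 2*pos == tot + 10)) && 3*tot > -1 && 3*b <= -4 && buf[pos + 2] + pos > tot + 15)) && ((!(v == tot + 5)) ==> (3*tot > -1 && 3*b <= -4 && v > pos + tot + 10)))) && ((!(3*buf[v + 1] != 2 && 3*tot == -1)) ==> ((b == pos - 8 || tot + 2*v < buf[b] - 1) && v > pos + tot + 10)).
Check whether (!(3*buf[v + 1] != 2 && 3*tot == -1)) && ((!(3*buf[v + 1] != 2 && 3*tot == -1)) ==> ((pos == 12 || tot + 2*v < buf[4] - 1) && v > pos + tot + 10)) && b == 4 implies it.
Every state satisfying the precondition satisfies the weakest precondition: the implication holds.
Answer: valid


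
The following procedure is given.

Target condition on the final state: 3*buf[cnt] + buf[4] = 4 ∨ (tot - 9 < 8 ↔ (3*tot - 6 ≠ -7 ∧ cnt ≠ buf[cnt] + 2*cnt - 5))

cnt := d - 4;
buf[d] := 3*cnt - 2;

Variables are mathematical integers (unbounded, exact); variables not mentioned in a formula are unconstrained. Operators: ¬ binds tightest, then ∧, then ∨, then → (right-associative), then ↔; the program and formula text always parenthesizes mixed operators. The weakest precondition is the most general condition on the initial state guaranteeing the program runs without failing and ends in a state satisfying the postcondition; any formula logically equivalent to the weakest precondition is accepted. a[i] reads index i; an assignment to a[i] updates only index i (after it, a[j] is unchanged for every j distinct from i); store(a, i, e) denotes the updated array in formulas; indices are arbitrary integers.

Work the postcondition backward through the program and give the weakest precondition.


Working backward. After the program, the postcondition 3*buf[cnt] + buf[4] = 4 ∨ (tot - 9 < 8 ↔ (3*tot - 6 ≠ -7 ∧ cnt ≠ buf[cnt] + 2*cnt - 5)) must hold; in canonical form it is buf[4] + 3*buf[cnt] = 4 ∨ (tot < 17 ↔ (3*tot ≠ -1 ∧ buf[cnt] + cnt ≠ 5)).
Before buf[d] := 3*cnt - 2: store(buf, d, 3*cnt - 2)[4] + 3*store(buf, d, 3*cnt - 2)[cnt] = 4 ∨ (tot < 17 ↔ (3*tot ≠ -1 ∧ store(buf, d, 3*cnt - 2)[cnt] + cnt ≠ 5))
Before cnt := d - 4: store(buf, d, 3*d - 14)[4] + 3*store(buf, d, 3*d - 14)[d - 4] = 4 ∨ (tot < 17 ↔ (3*tot ≠ -1 ∧ store(buf, d, 3*d - 14)[d - 4] + d ≠ 9))
Answer: WP = store(buf, d, 3*d - 14)[4] + 3*store(buf, d, 3*d - 14)[d - 4] = 4 ∨ (tot < 17 ↔ (3*tot ≠ -1 ∧ store(buf, d, 3*d - 14)[d - 4] + d ≠ 9))


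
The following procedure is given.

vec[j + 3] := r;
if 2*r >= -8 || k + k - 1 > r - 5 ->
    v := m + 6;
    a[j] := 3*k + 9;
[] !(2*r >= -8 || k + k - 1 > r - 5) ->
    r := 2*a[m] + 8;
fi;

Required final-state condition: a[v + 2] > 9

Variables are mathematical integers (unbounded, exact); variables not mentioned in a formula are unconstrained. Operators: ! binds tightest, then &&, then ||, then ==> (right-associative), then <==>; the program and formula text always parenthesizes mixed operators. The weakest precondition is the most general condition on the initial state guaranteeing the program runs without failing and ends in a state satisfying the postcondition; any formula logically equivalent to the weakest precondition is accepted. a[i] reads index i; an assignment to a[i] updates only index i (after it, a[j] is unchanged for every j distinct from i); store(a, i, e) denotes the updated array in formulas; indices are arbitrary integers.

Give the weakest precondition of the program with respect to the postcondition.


Working backward. After the program, a[v + 2] > 9 must hold.
Then branch requires store(a, j, 3*k + 9)[m + 8] > 9; else branch requires a[v + 2] > 9.
Before the if: ((2*r >= -8 || 2*k > r - 4) ==> store(a, j, 3*k + 9)[m + 8] > 9) && ((!(2*r >= -8 || 2*k > r - 4)) ==> a[v + 2] > 9)
Before vec[j + 3] := r: ((2*r >= -8 || 2*k > r - 4) ==> store(a, j, 3*k + 9)[m + 8] > 9) && ((!(2*r >= -8 || 2*k > r - 4)) ==> a[v + 2] > 9)
Answer: WP = ((2*r >= -8 || 2*k > r - 4) ==> store(a, j, 3*k + 9)[m + 8] > 9) && ((!(2*r >= -8 || 2*k > r - 4)) ==> a[v + 2] > 9)


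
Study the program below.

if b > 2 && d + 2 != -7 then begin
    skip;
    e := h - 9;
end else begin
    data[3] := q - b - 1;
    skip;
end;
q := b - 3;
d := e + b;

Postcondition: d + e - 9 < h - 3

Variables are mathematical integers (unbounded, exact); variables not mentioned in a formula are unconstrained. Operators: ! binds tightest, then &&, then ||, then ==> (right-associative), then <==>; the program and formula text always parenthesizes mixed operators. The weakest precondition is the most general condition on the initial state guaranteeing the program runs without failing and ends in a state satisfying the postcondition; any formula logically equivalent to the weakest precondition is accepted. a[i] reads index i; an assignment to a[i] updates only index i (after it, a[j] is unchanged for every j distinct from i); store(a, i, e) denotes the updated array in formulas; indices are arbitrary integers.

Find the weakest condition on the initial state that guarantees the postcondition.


Working backward. After the program, the postcondition d + e - 9 < h - 3 must hold; in canonical form it is d + e < h + 6.
Before d := e + b: b + 2*e < h + 6
Before q := b - 3: b + 2*e < h + 6
Then branch requires b + h < 24; else branch requires b + 2*e < h + 6.
Before the if: ((b > 2 && d != -9) ==> b + h < 24) && ((!(b > 2 && d != -9)) ==> b + 2*e < h + 6)
Answer: WP = ((b > 2 && d != -9) ==> b + h < 24) && ((!(b > 2 && d != -9)) ==> b + 2*e < h + 6)


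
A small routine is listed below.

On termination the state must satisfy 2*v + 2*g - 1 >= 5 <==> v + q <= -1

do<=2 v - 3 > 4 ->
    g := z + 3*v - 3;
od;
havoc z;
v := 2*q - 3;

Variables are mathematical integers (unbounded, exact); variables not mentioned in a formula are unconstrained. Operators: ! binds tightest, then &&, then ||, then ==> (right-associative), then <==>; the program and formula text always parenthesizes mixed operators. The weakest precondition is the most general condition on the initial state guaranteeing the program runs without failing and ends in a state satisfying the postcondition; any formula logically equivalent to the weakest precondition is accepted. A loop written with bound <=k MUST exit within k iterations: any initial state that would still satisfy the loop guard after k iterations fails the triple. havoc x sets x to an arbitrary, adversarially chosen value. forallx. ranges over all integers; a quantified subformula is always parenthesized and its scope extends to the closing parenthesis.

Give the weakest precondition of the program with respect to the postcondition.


Working backward. After the program, the postcondition 2*v + 2*g - 1 >= 5 <==> v + q <= -1 must hold; in canonical form it is 2*g + 2*v >= 6 <==> q + v <= -1.
Before v := 2*q - 3: 2*g + 4*q >= 12 <==> 3*q <= 2
Before havoc z: 2*g + 4*q >= 12 <==> 3*q <= 2
Before the loop (bound <=2), unroll the exhaustion recursion (WP_0 = exit-now case; WP_j = one more guarded iteration, up to j = 2):
  WP_0: (!(v > 7)) && (2*g + 4*q >= 12 <==> 3*q <= 2)
  WP_1: (v > 7 ==> ((!(v > 7)) && (4*q + 6*v + 2*z >= 18 <==> 3*q <= 2))) && ((!(v > 7)) ==> (2*g + 4*q >= 12 <==> 3*q <= 2))
  WP_2: (v > 7 ==> ((v > 7 ==> ((!(v > 7)) && (4*q + 6*v + 2*z >= 18 <==> 3*q <= 2))) && ((!(v > 7)) ==> (4*q + 6*v + 2*z >= 18 <==> 3*q <= 2)))) && ((!(v > 7)) ==> (2*g + 4*q >= 12 <==> 3*q <= 2))
So before the loop: (v > 7 ==> ((v > 7 ==> ((!(v > 7)) && (4*q + 6*v + 2*z >= 18 <==> 3*q <= 2))) && ((!(v > 7)) ==> (4*q + 6*v + 2*z >= 18 <==> 3*q <= 2)))) && ((!(v > 7)) ==> (2*g + 4*q >= 12 <==> 3*q <= 2))
Answer: WP = (v > 7 ==> ((v > 7 ==> ((!(v > 7)) && (4*q + 6*v + 2*z >= 18 <==> 3*q <= 2))) && ((!(v > 7)) ==> (4*q + 6*v + 2*z >= 18 <==> 3*q <= 2)))) && ((!(v > 7)) ==> (2*g + 4*q >= 12 <==> 3*q <= 2))


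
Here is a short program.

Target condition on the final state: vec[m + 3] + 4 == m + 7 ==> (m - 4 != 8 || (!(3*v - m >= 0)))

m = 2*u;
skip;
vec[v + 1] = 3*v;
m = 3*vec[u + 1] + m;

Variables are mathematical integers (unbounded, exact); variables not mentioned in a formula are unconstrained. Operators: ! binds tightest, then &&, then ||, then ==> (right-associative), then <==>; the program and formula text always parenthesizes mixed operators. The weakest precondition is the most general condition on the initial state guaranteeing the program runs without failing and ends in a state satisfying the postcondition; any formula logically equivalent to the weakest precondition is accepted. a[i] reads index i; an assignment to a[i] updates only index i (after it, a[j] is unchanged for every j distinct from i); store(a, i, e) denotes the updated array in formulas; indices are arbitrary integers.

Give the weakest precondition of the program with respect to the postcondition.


Working backward. After the program, the postcondition vec[m + 3] + 4 == m + 7 ==> (m - 4 != 8 || (!(3*v - m >= 0))) must hold; in canonical form it is vec[m + 3] == m + 3 ==> (m != 12 || (!(3*v >= m))).
Before m := 3*vec[u + 1] + m: vec[3*vec[u + 1] + m + 3] == 3*vec[u + 1] + m + 3 ==> (3*vec[u + 1] + m != 12 || (!(3*v >= 3*vec[u + 1] + m)))
Before vec[v + 1] := 3*v: store(vec, v + 1, 3*v)[3*store(vec, v + 1, 3*v)[u + 1] + m + 3] == 3*store(vec, v + 1, 3*v)[u + 1] + m + 3 ==> (3*store(vec, v + 1, 3*v)[u + 1] + m != 12 || (!(3*v >= 3*store(vec, v + 1, 3*v)[u + 1] + m)))
Before skip: store(vec, v + 1, 3*v)[3*store(vec, v + 1, 3*v)[u + 1] + m + 3] == 3*store(vec, v + 1, 3*v)[u + 1] + m + 3 ==> (3*store(vec, v + 1, 3*v)[u + 1] + m != 12 || (!(3*v >= 3*store(vec, v + 1, 3*v)[u + 1] + m)))
Before m := 2*u: store(vec, v + 1, 3*v)[3*store(vec, v + 1, 3*v)[u + 1] + 2*u + 3] == 3*store(vec, v + 1, 3*v)[u + 1] + 2*u + 3 ==> (3*store(vec, v + 1, 3*v)[u + 1] + 2*u != 12 || (!(3*v >= 3*store(vec, v + 1, 3*v)[u + 1] + 2*u)))
Answer: WP = store(vec, v + 1, 3*v)[3*store(vec, v + 1, 3*v)[u + 1] + 2*u + 3] == 3*store(vec, v + 1, 3*v)[u + 1] + 2*u + 3 ==> (3*store(vec, v + 1, 3*v)[u + 1] + 2*u != 12 || (!(3*v >= 3*store(vec, v + 1, 3*v)[u + 1] + 2*u)))


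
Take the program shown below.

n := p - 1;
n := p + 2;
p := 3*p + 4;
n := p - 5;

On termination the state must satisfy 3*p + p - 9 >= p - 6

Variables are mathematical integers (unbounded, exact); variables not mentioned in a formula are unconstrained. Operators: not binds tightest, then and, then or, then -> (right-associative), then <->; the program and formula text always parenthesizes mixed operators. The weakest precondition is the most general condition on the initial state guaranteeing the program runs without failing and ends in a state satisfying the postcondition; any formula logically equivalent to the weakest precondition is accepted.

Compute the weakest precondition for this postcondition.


Working backward. After the program, the postcondition 3*p + p - 9 >= p - 6 must hold; in canonical form it is 3*p >= 3.
Before n := p - 5: 3*p >= 3
Before p := 3*p + 4: 9*p >= -9
Before n := p + 2: 9*p >= -9
Before n := p - 1: 9*p >= -9
Answer: WP = 9*p >= -9


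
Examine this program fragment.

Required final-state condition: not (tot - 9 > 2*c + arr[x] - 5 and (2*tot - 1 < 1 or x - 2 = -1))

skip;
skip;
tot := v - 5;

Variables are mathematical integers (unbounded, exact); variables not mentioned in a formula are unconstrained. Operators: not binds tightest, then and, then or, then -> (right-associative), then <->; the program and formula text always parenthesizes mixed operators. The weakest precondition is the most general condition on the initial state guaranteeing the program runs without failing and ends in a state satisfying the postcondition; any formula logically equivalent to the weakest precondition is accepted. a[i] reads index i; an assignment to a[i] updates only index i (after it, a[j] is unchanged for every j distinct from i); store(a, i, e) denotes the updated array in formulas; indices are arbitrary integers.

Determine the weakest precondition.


Working backward. After the program, the postcondition not (tot - 9 > 2*c + arr[x] - 5 and (2*tot - 1 < 1 or x - 2 = -1)) must hold; in canonical form it is not (tot > arr[x] + 2*c + 4 and (2*tot < 2 or x = 1)).
Before tot := v - 5: not (v > arr[x] + 2*c + 9 and (2*v < 12 or x = 1))
Before skip: not (v > arr[x] + 2*c + 9 and (2*v < 12 or x = 1))
Before skip: not (v > arr[x] + 2*c + 9 and (2*v < 12 or x = 1))
Answer: WP = not (v > arr[x] + 2*c + 9 and (2*v < 12 or x = 1))


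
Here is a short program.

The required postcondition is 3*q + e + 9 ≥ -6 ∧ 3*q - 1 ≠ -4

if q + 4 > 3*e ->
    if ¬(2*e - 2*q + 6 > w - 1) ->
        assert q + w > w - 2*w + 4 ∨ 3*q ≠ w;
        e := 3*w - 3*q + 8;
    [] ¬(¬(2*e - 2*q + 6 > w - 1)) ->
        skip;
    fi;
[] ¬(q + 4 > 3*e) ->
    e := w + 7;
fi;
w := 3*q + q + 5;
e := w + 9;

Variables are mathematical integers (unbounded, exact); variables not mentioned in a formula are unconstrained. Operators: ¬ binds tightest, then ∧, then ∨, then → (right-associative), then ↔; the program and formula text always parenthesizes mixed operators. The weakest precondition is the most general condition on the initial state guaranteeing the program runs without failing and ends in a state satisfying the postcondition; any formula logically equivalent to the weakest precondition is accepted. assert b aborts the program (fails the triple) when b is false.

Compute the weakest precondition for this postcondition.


Working backward. After the program, the postcondition 3*q + e + 9 ≥ -6 ∧ 3*q - 1 ≠ -4 must hold; in canonical form it is e + 3*q ≥ -15 ∧ 3*q ≠ -3.
Before e := w + 9: 3*q + w ≥ -24 ∧ 3*q ≠ -3
Before w := 3*q + q + 5: 7*q ≥ -29 ∧ 3*q ≠ -3
Then branch requires ((¬(2*e > 2*q + w - 7)) → ((q + 2*w > 4 ∨ 3*q ≠ w) ∧ 7*q ≥ -29 ∧ 3*q ≠ -3)) ∧ (2*e > 2*q + w - 7 → (7*q ≥ -29 ∧ 3*q ≠ -3)); else branch requires 7*q ≥ -29 ∧ 3*q ≠ -3.
Before the if: (q > 3*e - 4 → (((¬(2*e > 2*q + w - 7)) → ((q + 2*w > 4 ∨ 3*q ≠ w) ∧ 7*q ≥ -29 ∧ 3*q ≠ -3)) ∧ (2*e > 2*q + w - 7 → (7*q ≥ -29 ∧ 3*q ≠ -3)))) ∧ ((¬(q > 3*e - 4)) → (7*q ≥ -29 ∧ 3*q ≠ -3))
Answer: WP = (q > 3*e - 4 → (((¬(2*e > 2*q + w - 7)) → ((q + 2*w > 4 ∨ 3*q ≠ w) ∧ 7*q ≥ -29 ∧ 3*q ≠ -3)) ∧ (2*e > 2*q + w - 7 → (7*q ≥ -29 ∧ 3*q ≠ -3)))) ∧ ((¬(q > 3*e - 4)) → (7*q ≥ -29 ∧ 3*q ≠ -3))


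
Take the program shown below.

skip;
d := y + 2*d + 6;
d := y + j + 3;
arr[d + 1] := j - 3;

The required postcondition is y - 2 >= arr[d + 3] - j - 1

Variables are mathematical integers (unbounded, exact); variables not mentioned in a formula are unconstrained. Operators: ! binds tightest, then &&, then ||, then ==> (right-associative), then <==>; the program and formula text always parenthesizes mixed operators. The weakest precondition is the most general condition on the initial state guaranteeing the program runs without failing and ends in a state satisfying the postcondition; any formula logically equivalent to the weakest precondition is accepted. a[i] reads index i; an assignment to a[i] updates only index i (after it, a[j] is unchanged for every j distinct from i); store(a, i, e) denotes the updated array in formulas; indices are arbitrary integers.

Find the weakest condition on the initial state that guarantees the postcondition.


Working backward. After the program, the postcondition y - 2 >= arr[d + 3] - j - 1 must hold; in canonical form it is j + y >= arr[d + 3] + 1.
Before arr[d + 1] := j - 3: j + y >= store(arr, d + 1, j - 3)[d + 3] + 1
Before d := y + j + 3: j + y >= store(arr, j + y + 4, j - 3)[j + y + 6] + 1
Before d := y + 2*d + 6: j + y >= store(arr, j + y + 4, j - 3)[j + y + 6] + 1
Before skip: j + y >= store(arr, j + y + 4, j - 3)[j + y + 6] + 1
Answer: WP = j + y >= store(arr, j + y + 4, j - 3)[j + y + 6] + 1


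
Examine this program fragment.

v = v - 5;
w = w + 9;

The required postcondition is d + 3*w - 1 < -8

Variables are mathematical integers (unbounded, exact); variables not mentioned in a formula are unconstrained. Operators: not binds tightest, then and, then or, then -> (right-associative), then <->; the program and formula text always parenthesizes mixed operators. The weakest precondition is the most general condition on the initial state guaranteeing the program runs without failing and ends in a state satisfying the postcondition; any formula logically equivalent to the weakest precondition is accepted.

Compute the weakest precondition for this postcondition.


Working backward. After the program, the postcondition d + 3*w - 1 < -8 must hold; in canonical form it is d + 3*w < -7.
Before w := w + 9: d + 3*w < -34
Before v := v - 5: d + 3*w < -34
Answer: WP = d + 3*w < -34


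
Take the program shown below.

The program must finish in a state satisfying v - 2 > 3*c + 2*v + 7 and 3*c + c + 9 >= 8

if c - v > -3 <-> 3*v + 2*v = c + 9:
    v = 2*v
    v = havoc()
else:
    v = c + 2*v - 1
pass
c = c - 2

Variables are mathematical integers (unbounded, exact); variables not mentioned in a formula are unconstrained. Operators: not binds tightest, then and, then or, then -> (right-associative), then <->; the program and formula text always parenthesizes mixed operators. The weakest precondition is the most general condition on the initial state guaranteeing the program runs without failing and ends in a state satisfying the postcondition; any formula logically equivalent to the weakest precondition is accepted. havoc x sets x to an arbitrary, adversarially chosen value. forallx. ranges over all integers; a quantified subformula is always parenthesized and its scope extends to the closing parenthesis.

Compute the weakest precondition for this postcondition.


Working backward. After the program, the postcondition v - 2 > 3*c + 2*v + 7 and 3*c + c + 9 >= 8 must hold; in canonical form it is 3*c + v < -9 and 4*c >= -1.
Before c := c - 2: 3*c + v < -3 and 4*c >= 7
Before skip: 3*c + v < -3 and 4*c >= 7
Then branch requires forall v_1. (3*c + v_1 < -3 and 4*c >= 7); else branch requires 4*c + 2*v < -2 and 4*c >= 7.
Before the if: ((c > v - 3 <-> 5*v = c + 9) -> (forall v_1. (3*c + v_1 < -3 and 4*c >= 7))) and ((not (c > v - 3 <-> 5*v = c + 9)) -> (4*c + 2*v < -2 and 4*c >= 7))
Answer: WP = ((c > v - 3 <-> 5*v = c + 9) -> (forall v_1. (3*c + v_1 < -3 and 4*c >= 7))) and ((not (c > v - 3 <-> 5*v = c + 9)) -> (4*c + 2*v < -2 and 4*c >= 7))


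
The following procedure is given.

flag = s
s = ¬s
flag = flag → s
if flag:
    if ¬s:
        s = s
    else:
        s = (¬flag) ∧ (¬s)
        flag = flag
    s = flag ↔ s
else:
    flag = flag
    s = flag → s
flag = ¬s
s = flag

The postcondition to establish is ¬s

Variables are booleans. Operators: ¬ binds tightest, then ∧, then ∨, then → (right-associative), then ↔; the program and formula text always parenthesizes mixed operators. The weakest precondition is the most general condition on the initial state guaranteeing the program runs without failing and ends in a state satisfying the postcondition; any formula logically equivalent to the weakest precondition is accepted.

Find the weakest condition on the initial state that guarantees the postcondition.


Working backward. After the program, ¬s must hold.
Before s := flag: ¬flag
Before flag := ¬s: s
Then branch requires ((¬s) → (flag ↔ s)) ∧ (s → (flag ↔ ((¬flag) ∧ (¬s)))); else branch requires flag → s.
Before the if: (flag → (((¬s) → (flag ↔ s)) ∧ (s → (flag ↔ ((¬flag) ∧ (¬s)))))) ∧ ((¬flag) → (flag → s))
Before flag := flag → s: ((flag → s) → (((¬s) → ((flag → s) ↔ s)) ∧ (s → ((flag → s) ↔ ((¬(flag → s)) ∧ (¬s)))))) ∧ ((¬(flag → s)) → ((flag → s) → s))
Before s := ¬s: ((flag → (¬s)) → ((s → ((flag → (¬s)) ↔ (¬s))) ∧ ((¬s) → ((flag → (¬s)) ↔ ((¬(flag → (¬s))) ∧ s))))) ∧ ((¬(flag → (¬s))) → ((flag → (¬s)) → (¬s)))
Before flag := s: ((s → (¬s)) → ((s → ((s → (¬s)) ↔ (¬s))) ∧ ((¬s) → ((s → (¬s)) ↔ ((¬(s → (¬s))) ∧ s))))) ∧ ((¬(s → (¬s))) → ((s → (¬s)) → (¬s)))
Answer: WP = ((s → (¬s)) → ((s → ((s → (¬s)) ↔ (¬s))) ∧ ((¬s) → ((s → (¬s)) ↔ ((¬(s → (¬s))) ∧ s))))) ∧ ((¬(s → (¬s))) → ((s → (¬s)) → (¬s)))


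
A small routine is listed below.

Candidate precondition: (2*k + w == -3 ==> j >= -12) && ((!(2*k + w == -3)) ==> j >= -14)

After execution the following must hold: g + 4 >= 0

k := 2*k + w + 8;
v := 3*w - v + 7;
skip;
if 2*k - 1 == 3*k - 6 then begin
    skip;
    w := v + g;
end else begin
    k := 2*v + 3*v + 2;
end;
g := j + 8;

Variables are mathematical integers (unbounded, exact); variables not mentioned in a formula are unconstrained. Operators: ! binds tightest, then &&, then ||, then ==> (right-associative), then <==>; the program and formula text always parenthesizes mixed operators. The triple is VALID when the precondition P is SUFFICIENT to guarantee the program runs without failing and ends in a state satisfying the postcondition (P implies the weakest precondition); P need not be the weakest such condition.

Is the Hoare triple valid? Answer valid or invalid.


Working backward. After the program, the postcondition g + 4 >= 0 must hold; in canonical form it is g >= -4.
Before g := j + 8: j >= -12
Then branch requires j >= -12; else branch requires j >= -12.
Before the if: (k == 5 ==> j >= -12) && ((!(k == 5)) ==> j >= -12)
Before skip: (k == 5 ==> j >= -12) && ((!(k == 5)) ==> j >= -12)
Before v := 3*w - v + 7: (k == 5 ==> j >= -12) && ((!(k == 5)) ==> j >= -12)
Before k := 2*k + w + 8: (2*k + w == -3 ==> j >= -12) && ((!(2*k + w == -3)) ==> j >= -12)
The weakest precondition is (2*k + w == -3 ==> j >= -12) && ((!(2*k + w == -3)) ==> j >= -12).
Check whether (2*k + w == -3 ==> j >= -12) && ((!(2*k + w == -3)) ==> j >= -14) implies it.
Countermodel: at the initial state j = -14, k = 0, w = -2, the precondition holds but the weakest precondition fails.
Answer: invalid


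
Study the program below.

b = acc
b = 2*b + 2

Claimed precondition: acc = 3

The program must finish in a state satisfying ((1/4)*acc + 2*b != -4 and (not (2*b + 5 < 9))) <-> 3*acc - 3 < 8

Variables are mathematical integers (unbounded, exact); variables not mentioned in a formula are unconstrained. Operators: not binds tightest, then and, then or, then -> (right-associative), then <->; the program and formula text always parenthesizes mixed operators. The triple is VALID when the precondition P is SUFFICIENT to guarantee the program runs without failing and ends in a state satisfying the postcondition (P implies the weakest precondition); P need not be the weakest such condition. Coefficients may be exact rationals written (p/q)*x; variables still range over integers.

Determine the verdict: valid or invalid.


Working backward. After the program, the postcondition ((1/4)*acc + 2*b != -4 and (not (2*b + 5 < 9))) <-> 3*acc - 3 < 8 must hold; in canonical form it is ((1/4)*acc + 2*b != -4 and (not (2*b < 4))) <-> 3*acc < 11.
Before b := 2*b + 2: ((1/4)*acc + 4*b != -8 and (not (4*b < 0))) <-> 3*acc < 11
Before b := acc: ((17/4)*acc != -8 and (not (4*acc < 0))) <-> 3*acc < 11
The weakest precondition is ((17/4)*acc != -8 and (not (4*acc < 0))) <-> 3*acc < 11.
Check whether acc = 3 implies it.
Every state satisfying the precondition satisfies the weakest precondition: the implication holds.
Answer: valid


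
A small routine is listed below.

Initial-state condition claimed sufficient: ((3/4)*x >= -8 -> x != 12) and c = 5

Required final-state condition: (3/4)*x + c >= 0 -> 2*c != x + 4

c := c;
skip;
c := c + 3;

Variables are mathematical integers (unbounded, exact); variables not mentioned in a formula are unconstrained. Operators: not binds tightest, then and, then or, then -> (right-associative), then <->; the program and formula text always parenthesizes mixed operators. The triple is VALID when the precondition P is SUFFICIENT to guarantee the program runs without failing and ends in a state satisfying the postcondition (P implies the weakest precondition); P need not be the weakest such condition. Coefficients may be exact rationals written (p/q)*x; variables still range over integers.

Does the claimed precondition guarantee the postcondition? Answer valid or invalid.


Working backward. After the program, the postcondition (3/4)*x + c >= 0 -> 2*c != x + 4 must hold; in canonical form it is c + (3/4)*x >= 0 -> 2*c != x + 4.
Before c := c + 3: c + (3/4)*x >= -3 -> 2*c != x - 2
Before skip: c + (3/4)*x >= -3 -> 2*c != x - 2
Before c := c: c + (3/4)*x >= -3 -> 2*c != x - 2
The weakest precondition is c + (3/4)*x >= -3 -> 2*c != x - 2.
Check whether ((3/4)*x >= -8 -> x != 12) and c = 5 implies it.
Every state satisfying the precondition satisfies the weakest precondition: the implication holds.
Answer: valid


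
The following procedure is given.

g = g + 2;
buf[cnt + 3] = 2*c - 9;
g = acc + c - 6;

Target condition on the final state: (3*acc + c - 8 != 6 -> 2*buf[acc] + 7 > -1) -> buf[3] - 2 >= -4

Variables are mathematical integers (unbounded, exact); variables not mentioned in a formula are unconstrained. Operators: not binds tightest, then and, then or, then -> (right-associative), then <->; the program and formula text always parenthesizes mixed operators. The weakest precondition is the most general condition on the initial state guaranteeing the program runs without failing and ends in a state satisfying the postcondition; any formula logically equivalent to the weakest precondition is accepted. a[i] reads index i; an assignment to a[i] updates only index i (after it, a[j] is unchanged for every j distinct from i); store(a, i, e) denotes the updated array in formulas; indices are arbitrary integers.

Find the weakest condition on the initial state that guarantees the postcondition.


Working backward. After the program, the postcondition (3*acc + c - 8 != 6 -> 2*buf[acc] + 7 > -1) -> buf[3] - 2 >= -4 must hold; in canonical form it is (3*acc + c != 14 -> 2*buf[acc] > -8) -> buf[3] >= -2.
Before g := acc + c - 6: (3*acc + c != 14 -> 2*buf[acc] > -8) -> buf[3] >= -2
Before buf[cnt + 3] := 2*c - 9: (3*acc + c != 14 -> 2*store(buf, cnt + 3, 2*c - 9)[acc] > -8) -> store(buf, cnt + 3, 2*c - 9)[3] >= -2
Before g := g + 2: (3*acc + c != 14 -> 2*store(buf, cnt + 3, 2*c - 9)[acc] > -8) -> store(buf, cnt + 3, 2*c - 9)[3] >= -2
Answer: WP = (3*acc + c != 14 -> 2*store(buf, cnt + 3, 2*c - 9)[acc] > -8) -> store(buf, cnt + 3, 2*c - 9)[3] >= -2


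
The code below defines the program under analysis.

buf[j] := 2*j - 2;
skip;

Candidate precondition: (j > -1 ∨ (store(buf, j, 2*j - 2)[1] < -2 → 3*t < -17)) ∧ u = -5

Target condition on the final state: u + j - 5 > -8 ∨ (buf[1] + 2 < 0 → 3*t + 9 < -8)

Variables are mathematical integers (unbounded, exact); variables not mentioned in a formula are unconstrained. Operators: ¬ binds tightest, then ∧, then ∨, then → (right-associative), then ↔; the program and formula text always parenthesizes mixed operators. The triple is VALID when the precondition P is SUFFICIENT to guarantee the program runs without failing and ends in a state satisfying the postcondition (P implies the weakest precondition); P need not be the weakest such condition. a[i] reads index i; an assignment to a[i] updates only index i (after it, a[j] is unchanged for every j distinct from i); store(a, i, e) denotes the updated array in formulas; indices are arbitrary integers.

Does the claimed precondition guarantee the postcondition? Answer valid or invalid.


Working backward. After the program, the postcondition u + j - 5 > -8 ∨ (buf[1] + 2 < 0 → 3*t + 9 < -8) must hold; in canonical form it is j + u > -3 ∨ (buf[1] < -2 → 3*t < -17).
Before skip: j + u > -3 ∨ (buf[1] < -2 → 3*t < -17)
Before buf[j] := 2*j - 2: j + u > -3 ∨ (store(buf, j, 2*j - 2)[1] < -2 → 3*t < -17)
The weakest precondition is j + u > -3 ∨ (store(buf, j, 2*j - 2)[1] < -2 → 3*t < -17).
Check whether (j > -1 ∨ (store(buf, j, 2*j - 2)[1] < -2 → 3*t < -17)) ∧ u = -5 implies it.
Countermodel: at the initial state buf = {[1] = -3, [2] = 3, elsewhere 3}, j = 2, t = -5, u = -5, the precondition holds but the weakest precondition fails.
Answer: invalid


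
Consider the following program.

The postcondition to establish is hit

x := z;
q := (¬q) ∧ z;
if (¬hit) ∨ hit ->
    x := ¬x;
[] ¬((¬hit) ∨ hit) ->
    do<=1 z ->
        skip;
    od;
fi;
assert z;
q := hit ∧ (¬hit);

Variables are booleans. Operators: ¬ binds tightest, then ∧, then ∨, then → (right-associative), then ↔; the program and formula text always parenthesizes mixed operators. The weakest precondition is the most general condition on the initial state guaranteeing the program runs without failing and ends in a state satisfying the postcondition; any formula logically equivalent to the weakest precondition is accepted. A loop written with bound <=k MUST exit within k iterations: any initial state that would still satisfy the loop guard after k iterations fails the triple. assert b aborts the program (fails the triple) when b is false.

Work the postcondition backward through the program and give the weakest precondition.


Working backward. After the program, hit must hold.
Before q := hit ∧ (¬hit): hit
Before assert z: z ∧ hit
Then branch requires z ∧ hit; else branch requires (¬z) ∧ ((¬z) → (z ∧ hit)).
Before the if: z ∧ hit
Before q := (¬q) ∧ z: z ∧ hit
Before x := z: z ∧ hit
Answer: WP = z ∧ hit


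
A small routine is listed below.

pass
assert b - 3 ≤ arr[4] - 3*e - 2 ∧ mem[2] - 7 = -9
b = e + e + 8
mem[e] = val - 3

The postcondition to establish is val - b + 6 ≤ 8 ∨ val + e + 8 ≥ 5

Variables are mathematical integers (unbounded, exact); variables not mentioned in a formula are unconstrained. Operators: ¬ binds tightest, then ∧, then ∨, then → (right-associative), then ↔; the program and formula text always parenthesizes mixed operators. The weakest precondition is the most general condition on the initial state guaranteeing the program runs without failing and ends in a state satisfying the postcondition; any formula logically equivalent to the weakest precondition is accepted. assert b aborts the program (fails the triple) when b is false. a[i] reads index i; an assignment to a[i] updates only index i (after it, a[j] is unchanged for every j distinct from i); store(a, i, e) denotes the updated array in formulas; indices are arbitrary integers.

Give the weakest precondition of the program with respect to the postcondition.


Working backward. After the program, the postcondition val - b + 6 ≤ 8 ∨ val + e + 8 ≥ 5 must hold; in canonical form it is val ≤ b + 2 ∨ e + val ≥ -3.
Before mem[e] := val - 3: val ≤ b + 2 ∨ e + val ≥ -3
Before b := e + e + 8: val ≤ 2*e + 10 ∨ e + val ≥ -3
Before assert b - 3 ≤ arr[4] - 3*e - 2 ∧ mem[2] - 7 = -9: b + 3*e ≤ arr[4] + 1 ∧ mem[2] = -2 ∧ (val ≤ 2*e + 10 ∨ e + val ≥ -3)
Before skip: b + 3*e ≤ arr[4] + 1 ∧ mem[2] = -2 ∧ (val ≤ 2*e + 10 ∨ e + val ≥ -3)
Answer: WP = b + 3*e ≤ arr[4] + 1 ∧ mem[2] = -2 ∧ (val ≤ 2*e + 10 ∨ e + val ≥ -3)


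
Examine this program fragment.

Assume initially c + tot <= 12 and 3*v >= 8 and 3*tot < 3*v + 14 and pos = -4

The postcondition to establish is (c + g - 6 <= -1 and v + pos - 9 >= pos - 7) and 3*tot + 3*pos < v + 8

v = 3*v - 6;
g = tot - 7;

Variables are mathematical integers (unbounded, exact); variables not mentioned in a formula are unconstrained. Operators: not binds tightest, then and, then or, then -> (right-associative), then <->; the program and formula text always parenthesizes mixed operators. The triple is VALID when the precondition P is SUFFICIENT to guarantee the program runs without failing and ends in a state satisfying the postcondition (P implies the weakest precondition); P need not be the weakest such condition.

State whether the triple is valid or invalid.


Working backward. After the program, the postcondition (c + g - 6 <= -1 and v + pos - 9 >= pos - 7) and 3*tot + 3*pos < v + 8 must hold; in canonical form it is c + g <= 5 and v >= 2 and 3*pos + 3*tot < v + 8.
Before g := tot - 7: c + tot <= 12 and v >= 2 and 3*pos + 3*tot < v + 8
Before v := 3*v - 6: c + tot <= 12 and 3*v >= 8 and 3*pos + 3*tot < 3*v + 2
The weakest precondition is c + tot <= 12 and 3*v >= 8 and 3*pos + 3*tot < 3*v + 2.
Check whether c + tot <= 12 and 3*v >= 8 and 3*tot < 3*v + 14 and pos = -4 implies it.
Every state satisfying the precondition satisfies the weakest precondition: the implication holds.
Answer: valid
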